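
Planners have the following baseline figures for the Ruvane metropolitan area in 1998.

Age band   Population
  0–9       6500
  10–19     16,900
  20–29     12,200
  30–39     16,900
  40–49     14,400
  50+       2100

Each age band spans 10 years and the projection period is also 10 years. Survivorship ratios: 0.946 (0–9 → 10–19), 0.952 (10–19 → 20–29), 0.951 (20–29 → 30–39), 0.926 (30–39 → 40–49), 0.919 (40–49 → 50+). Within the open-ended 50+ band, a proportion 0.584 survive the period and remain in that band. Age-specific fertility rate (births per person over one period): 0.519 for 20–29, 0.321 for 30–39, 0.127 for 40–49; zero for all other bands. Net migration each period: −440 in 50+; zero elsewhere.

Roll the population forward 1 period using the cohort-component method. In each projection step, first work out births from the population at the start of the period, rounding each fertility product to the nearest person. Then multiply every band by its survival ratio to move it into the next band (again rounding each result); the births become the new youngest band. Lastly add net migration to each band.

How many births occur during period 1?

Period 1:
Births: 12200 * 0.519 = 6332 ; 16900 * 0.321 = 5425 ; 14400 * 0.127 = 1829 → total 13586
10–19: 6500 * 0.946 = 6149
20–29: 16900 * 0.952 = 16089
30–39: 12200 * 0.951 = 11602
40–49: 16900 * 0.926 = 15649
50+: 14400 * 0.919 + 2100 * 0.584 = 13234 + 1226 = 14460
Net migration: 50+ − 440 → 14020
→ [13586, 6149, 16089, 11602, 15649, 14020]

13586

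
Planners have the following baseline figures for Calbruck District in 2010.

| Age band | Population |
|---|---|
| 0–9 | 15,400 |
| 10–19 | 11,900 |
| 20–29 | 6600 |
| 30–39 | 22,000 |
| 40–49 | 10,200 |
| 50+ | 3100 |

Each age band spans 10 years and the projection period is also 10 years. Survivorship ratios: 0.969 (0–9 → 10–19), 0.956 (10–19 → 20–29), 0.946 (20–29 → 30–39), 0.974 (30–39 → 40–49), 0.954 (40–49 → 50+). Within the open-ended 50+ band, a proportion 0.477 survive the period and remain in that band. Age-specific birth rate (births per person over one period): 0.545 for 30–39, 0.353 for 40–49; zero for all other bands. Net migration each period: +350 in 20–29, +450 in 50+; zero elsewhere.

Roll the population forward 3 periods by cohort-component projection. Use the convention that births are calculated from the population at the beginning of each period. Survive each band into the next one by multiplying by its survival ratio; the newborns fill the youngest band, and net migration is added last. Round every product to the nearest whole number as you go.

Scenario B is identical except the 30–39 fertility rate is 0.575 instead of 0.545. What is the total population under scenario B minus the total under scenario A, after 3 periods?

1124

After projecting period 1:
Births: 22000 * 0.545 = 11990, 10200 * 0.353 = 3601 → total 15591
10–19: 15400 * 0.969 = 14923
20–29: 11900 * 0.956 = 11376
30–39: 6600 * 0.946 = 6244
40–49: 22000 * 0.974 = 21428
50+: 10200 * 0.954 + 3100 * 0.477 = 9731 + 1479 = 11210
Net migration: 20–29 + 350 → 11726; 50+ + 450 → 11660
Population now: 0–9=15591, 10–19=14923, 20–29=11726, 30–39=6244, 40–49=21428, 50+=11660
After projecting period 2:
Births: 6244 * 0.545 = 3403, 21428 * 0.353 = 7564 → total 10967
10–19: 15591 * 0.969 = 15108
20–29: 14923 * 0.956 = 14266
30–39: 11726 * 0.946 = 11093
40–49: 6244 * 0.974 = 6082
50+: 21428 * 0.954 + 11660 * 0.477 = 20442 + 5562 = 26004
Net migration: 20–29 + 350 → 14616; 50+ + 450 → 26454
Population now: 0–9=10967, 10–19=15108, 20–29=14616, 30–39=11093, 40–49=6082, 50+=26454
After projecting period 3:
Births: 11093 * 0.545 = 6046, 6082 * 0.353 = 2147 → total 8193
10–19: 10967 * 0.969 = 10627
20–29: 15108 * 0.956 = 14443
30–39: 14616 * 0.946 = 13827
40–49: 11093 * 0.974 = 10805
50+: 6082 * 0.954 + 26454 * 0.477 = 5802 + 12619 = 18421
Net migration: 20–29 + 350 → 14793; 50+ + 450 → 18871
Population now: 0–9=8193, 10–19=10627, 20–29=14793, 30–39=13827, 40–49=10805, 50+=18871
Scenario A total after 3 periods: 77116
Scenario B projection —
After projecting period 1:
Births: 22000 * 0.575 = 12650, 10200 * 0.353 = 3601 → total 16251
10–19: 15400 * 0.969 = 14923
20–29: 11900 * 0.956 = 11376
30–39: 6600 * 0.946 = 6244
40–49: 22000 * 0.974 = 21428
50+: 10200 * 0.954 + 3100 * 0.477 = 9731 + 1479 = 11210
Net migration: 20–29 + 350 → 11726; 50+ + 450 → 11660
Population now: 0–9=16251, 10–19=14923, 20–29=11726, 30–39=6244, 40–49=21428, 50+=11660
After projecting period 2:
Births: 6244 * 0.575 = 3590, 21428 * 0.353 = 7564 → total 11154
10–19: 16251 * 0.969 = 15747
20–29: 14923 * 0.956 = 14266
30–39: 11726 * 0.946 = 11093
40–49: 6244 * 0.974 = 6082
50+: 21428 * 0.954 + 11660 * 0.477 = 20442 + 5562 = 26004
Net migration: 20–29 + 350 → 14616; 50+ + 450 → 26454
Population now: 0–9=11154, 10–19=15747, 20–29=14616, 30–39=11093, 40–49=6082, 50+=26454
After projecting period 3:
Births: 11093 * 0.575 = 6378, 6082 * 0.353 = 2147 → total 8525
10–19: 11154 * 0.969 = 10808
20–29: 15747 * 0.956 = 15054
30–39: 14616 * 0.946 = 13827
40–49: 11093 * 0.974 = 10805
50+: 6082 * 0.954 + 26454 * 0.477 = 5802 + 12619 = 18421
Net migration: 20–29 + 350 → 15404; 50+ + 450 → 18871
Population now: 0–9=8525, 10–19=10808, 20–29=15404, 30–39=13827, 40–49=10805, 50+=18871
Scenario B total after 3 periods: 78240
Difference B − A = 78240 − 77116 = 1124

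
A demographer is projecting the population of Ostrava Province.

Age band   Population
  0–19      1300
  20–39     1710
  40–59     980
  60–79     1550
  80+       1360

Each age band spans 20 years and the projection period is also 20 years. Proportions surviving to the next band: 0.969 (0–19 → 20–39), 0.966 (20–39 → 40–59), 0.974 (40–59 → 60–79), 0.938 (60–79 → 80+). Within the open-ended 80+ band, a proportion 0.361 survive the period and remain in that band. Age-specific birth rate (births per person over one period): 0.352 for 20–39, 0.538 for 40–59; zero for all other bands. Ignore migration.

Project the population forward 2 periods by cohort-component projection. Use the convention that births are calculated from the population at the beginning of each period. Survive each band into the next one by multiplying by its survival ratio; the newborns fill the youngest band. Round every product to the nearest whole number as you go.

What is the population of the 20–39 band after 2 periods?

1094

Call the groups 1 to 5, youngest first.
Period 1.
Births: 1710 × 0.352 = 602, 980 × 0.538 = 527 → total 1129
Group 2: 1300 × 0.969 = 1260
Group 3: 1710 × 0.966 = 1652
Group 4: 980 × 0.974 = 955
Group 5: 1550 × 0.938 + 1360 × 0.361 = 1454 + 491 = 1945
→ [1129, 1260, 1652, 955, 1945]
Period 2.
Births: 1260 × 0.352 = 444, 1652 × 0.538 = 889 → total 1333
Group 2: 1129 × 0.969 = 1094
Group 3: 1260 × 0.966 = 1217
Group 4: 1652 × 0.974 = 1609
Group 5: 955 × 0.938 + 1945 × 0.361 = 896 + 702 = 1598
→ [1333, 1094, 1217, 1609, 1598]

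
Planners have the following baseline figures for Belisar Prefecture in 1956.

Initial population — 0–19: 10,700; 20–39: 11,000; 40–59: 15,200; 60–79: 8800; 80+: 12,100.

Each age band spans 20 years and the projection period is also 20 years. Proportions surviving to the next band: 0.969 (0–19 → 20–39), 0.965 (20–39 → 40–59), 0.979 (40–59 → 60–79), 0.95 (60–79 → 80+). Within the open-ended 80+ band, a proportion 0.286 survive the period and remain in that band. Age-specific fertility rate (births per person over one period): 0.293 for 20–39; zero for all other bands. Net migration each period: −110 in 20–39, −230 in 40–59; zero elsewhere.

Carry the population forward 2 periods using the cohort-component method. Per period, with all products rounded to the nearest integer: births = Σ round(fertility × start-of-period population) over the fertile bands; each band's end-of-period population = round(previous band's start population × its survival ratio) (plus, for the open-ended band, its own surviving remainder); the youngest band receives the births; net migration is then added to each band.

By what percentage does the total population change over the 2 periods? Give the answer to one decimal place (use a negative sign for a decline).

Let group 1 be 0–19 through group 5 = 80+.
— Period 1 —
Births: 11000 × 0.293 = 3223
Group 2: 10700 × 0.969 = 10368
Group 3: 11000 × 0.965 = 10615
Group 4: 15200 × 0.979 = 14881
Group 5: 8800 × 0.95 + 12100 × 0.286 = 8360 + 3461 = 11821
Net migration: Group 2 − 110 → 10258; Group 3 − 230 → 10385
Giving 3223 / 10258 / 10385 / 14881 / 11821.
— Period 2 —
Births: 10258 × 0.293 = 3006
Group 2: 3223 × 0.969 = 3123
Group 3: 10258 × 0.965 = 9899
Group 4: 10385 × 0.979 = 10167
Group 5: 14881 × 0.95 + 11821 × 0.286 = 14137 + 3381 = 17518
Net migration: Group 2 − 110 → 3013; Group 3 − 230 → 9669
Giving 3006 / 3013 / 9669 / 10167 / 17518.
Total: 57800 → 43373; change = -14427; percentage change = -25.0%

-25.0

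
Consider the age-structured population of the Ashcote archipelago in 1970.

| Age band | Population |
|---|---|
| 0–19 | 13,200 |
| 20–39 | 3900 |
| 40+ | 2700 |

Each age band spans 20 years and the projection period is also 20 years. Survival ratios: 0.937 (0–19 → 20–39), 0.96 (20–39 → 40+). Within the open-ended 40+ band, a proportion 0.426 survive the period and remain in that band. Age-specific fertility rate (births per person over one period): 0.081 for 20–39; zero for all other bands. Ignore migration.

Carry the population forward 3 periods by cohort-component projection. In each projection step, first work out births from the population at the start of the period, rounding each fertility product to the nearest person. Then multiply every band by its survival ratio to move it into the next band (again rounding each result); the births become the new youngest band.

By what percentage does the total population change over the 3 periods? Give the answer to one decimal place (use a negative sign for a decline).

-63.7

— Period 1 —
Births: 3900 * 0.081 = 316
20–39: 13200 * 0.937 = 12368
40+: 3900 * 0.96 + 2700 * 0.426 = 3744 + 1150 = 4894
Population now: 0–19=316, 20–39=12368, 40+=4894
— Period 2 —
Births: 12368 * 0.081 = 1002
20–39: 316 * 0.937 = 296
40+: 12368 * 0.96 + 4894 * 0.426 = 11873 + 2085 = 13958
Population now: 0–19=1002, 20–39=296, 40+=13958
— Period 3 —
Births: 296 * 0.081 = 24
20–39: 1002 * 0.937 = 939
40+: 296 * 0.96 + 13958 * 0.426 = 284 + 5946 = 6230
Population now: 0–19=24, 20–39=939, 40+=6230
Total: 19800 → 7193; change = -12607; percentage change = -63.7%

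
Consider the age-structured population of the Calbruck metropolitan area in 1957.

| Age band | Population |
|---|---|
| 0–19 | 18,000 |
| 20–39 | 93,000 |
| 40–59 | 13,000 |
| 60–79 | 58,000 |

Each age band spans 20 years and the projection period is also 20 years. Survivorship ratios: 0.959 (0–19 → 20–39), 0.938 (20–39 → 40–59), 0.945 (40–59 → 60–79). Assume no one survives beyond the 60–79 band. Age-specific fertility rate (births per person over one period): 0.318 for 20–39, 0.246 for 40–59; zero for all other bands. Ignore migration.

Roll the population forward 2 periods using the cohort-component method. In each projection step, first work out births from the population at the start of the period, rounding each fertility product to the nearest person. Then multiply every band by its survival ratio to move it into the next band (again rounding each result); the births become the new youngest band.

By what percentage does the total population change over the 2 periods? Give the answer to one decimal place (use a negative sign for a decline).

-13.7

(Groups numbered youngest = 1 to oldest = 4.)
After projecting period 1:
Births: 93000 * 0.318 = 29574, 13000 * 0.246 = 3198 ⇒ total 32772
Group 2: 18000 * 0.959 = 17262
Group 3: 93000 * 0.938 = 87234
Group 4: 13000 * 0.945 = 12285
Giving 32772 / 17262 / 87234 / 12285.
After projecting period 2:
Births: 17262 * 0.318 = 5489, 87234 * 0.246 = 21460 ⇒ total 26949
Group 2: 32772 * 0.959 = 31428
Group 3: 17262 * 0.938 = 16192
Group 4: 87234 * 0.945 = 82436
Giving 26949 / 31428 / 16192 / 82436.
Total: 182000 → 157005; change = -24995; percentage change = -13.7%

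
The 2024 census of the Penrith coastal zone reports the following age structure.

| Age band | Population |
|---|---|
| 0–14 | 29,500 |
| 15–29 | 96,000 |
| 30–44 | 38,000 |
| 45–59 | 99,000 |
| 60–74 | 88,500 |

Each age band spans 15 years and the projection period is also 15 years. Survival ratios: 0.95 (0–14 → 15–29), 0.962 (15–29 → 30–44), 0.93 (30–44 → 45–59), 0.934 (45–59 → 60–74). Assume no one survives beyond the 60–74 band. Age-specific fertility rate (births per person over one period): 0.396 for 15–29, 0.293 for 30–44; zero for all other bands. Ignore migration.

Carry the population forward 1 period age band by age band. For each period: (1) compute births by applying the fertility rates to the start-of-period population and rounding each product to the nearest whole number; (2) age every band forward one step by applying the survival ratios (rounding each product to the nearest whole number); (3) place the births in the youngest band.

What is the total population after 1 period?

Numbering the bands 1..5 from youngest to oldest:
Period 1.
Births: 96000 × 0.396 = 38016 ; 38000 × 0.293 = 11134 ⇒ total 49150
Band 2: 29500 × 0.95 = 28025
Band 3: 96000 × 0.962 = 92352
Band 4: 38000 × 0.93 = 35340
Band 5: 99000 × 0.934 = 92466
Population now: 0–14=49150, 15–29=28025, 30–44=92352, 45–59=35340, 60–74=92466
Total after period 1: 49150 + 28025 + 92352 + 35340 + 92466 = 297333

297333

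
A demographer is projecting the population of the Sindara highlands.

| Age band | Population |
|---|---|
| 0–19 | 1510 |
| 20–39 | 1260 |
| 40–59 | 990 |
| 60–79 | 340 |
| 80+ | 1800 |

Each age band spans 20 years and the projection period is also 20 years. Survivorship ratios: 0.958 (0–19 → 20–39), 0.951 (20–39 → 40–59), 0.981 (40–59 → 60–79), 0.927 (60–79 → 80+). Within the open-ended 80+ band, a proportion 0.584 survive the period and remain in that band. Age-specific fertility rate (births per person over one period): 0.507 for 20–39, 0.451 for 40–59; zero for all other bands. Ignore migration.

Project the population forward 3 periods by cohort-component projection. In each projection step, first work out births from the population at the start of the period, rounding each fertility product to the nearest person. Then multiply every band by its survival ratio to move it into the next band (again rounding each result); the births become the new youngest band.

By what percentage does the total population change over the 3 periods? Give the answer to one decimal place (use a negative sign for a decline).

— Period 1 —
Births: 1260 × 0.507 = 639  |  990 × 0.451 = 446 → total 1085
20–39: 1510 × 0.958 = 1447
40–59: 1260 × 0.951 = 1198
60–79: 990 × 0.981 = 971
80+: 340 × 0.927 + 1800 × 0.584 = 315 + 1051 = 1366
Population now: 0–19=1085, 20–39=1447, 40–59=1198, 60–79=971, 80+=1366
— Period 2 —
Births: 1447 × 0.507 = 734  |  1198 × 0.451 = 540 → total 1274
20–39: 1085 × 0.958 = 1039
40–59: 1447 × 0.951 = 1376
60–79: 1198 × 0.981 = 1175
80+: 971 × 0.927 + 1366 × 0.584 = 900 + 798 = 1698
Population now: 0–19=1274, 20–39=1039, 40–59=1376, 60–79=1175, 80+=1698
— Period 3 —
Births: 1039 × 0.507 = 527  |  1376 × 0.451 = 621 → total 1148
20–39: 1274 × 0.958 = 1220
40–59: 1039 × 0.951 = 988
60–79: 1376 × 0.981 = 1350
80+: 1175 × 0.927 + 1698 × 0.584 = 1089 + 992 = 2081
Population now: 0–19=1148, 20–39=1220, 40–59=988, 60–79=1350, 80+=2081
Total: 5900 → 6787; change = 887; percentage change = 15.0%

15.0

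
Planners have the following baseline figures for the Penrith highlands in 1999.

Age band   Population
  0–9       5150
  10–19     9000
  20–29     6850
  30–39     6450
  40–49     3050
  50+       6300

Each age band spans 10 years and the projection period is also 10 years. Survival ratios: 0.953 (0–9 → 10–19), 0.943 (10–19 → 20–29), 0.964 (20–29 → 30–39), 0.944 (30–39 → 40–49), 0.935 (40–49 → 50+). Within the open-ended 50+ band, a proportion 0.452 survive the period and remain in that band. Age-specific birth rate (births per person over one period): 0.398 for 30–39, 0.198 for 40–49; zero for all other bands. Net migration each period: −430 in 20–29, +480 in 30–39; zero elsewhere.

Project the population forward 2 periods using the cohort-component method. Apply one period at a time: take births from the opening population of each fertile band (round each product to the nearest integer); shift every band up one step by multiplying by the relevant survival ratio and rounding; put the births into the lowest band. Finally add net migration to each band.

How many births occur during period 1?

3171

After projecting period 1:
Births: 6450 * 0.398 = 2567, 3050 * 0.198 = 604 — total 3171
10–19: 5150 * 0.953 = 4908
20–29: 9000 * 0.943 = 8487
30–39: 6850 * 0.964 = 6603
40–49: 6450 * 0.944 = 6089
50+: 3050 * 0.935 + 6300 * 0.452 = 2852 + 2848 = 5700
Net migration: 20–29 − 430 → 8057; 30–39 + 480 → 7083
Population now: 0–9=3171, 10–19=4908, 20–29=8057, 30–39=7083, 40–49=6089, 50+=5700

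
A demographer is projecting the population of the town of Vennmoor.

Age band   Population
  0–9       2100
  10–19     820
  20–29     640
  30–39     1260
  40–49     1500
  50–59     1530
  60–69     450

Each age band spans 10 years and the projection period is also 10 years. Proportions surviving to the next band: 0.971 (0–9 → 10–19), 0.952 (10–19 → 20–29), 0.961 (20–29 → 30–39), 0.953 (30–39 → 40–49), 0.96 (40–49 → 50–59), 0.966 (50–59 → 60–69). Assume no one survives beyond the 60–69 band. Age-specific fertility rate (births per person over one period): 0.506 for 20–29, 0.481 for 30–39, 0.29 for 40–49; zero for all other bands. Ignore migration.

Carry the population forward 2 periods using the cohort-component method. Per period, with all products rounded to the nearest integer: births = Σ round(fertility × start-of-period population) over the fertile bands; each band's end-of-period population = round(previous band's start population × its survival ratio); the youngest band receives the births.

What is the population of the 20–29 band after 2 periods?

1941

[period 1]
Births: 640 × 0.506 = 324 ; 1260 × 0.481 = 606 ; 1500 × 0.29 = 435 → 1365
10–19: 2100 × 0.971 = 2039
20–29: 820 × 0.952 = 781
30–39: 640 × 0.961 = 615
40–49: 1260 × 0.953 = 1201
50–59: 1500 × 0.96 = 1440
60–69: 1530 × 0.966 = 1478
End of period: [1365, 2039, 781, 615, 1201, 1440, 1478]
[period 2]
Births: 781 × 0.506 = 395 ; 615 × 0.481 = 296 ; 1201 × 0.29 = 348 → 1039
10–19: 1365 × 0.971 = 1325
20–29: 2039 × 0.952 = 1941
30–39: 781 × 0.961 = 751
40–49: 615 × 0.953 = 586
50–59: 1201 × 0.96 = 1153
60–69: 1440 × 0.966 = 1391
End of period: [1039, 1325, 1941, 751, 586, 1153, 1391]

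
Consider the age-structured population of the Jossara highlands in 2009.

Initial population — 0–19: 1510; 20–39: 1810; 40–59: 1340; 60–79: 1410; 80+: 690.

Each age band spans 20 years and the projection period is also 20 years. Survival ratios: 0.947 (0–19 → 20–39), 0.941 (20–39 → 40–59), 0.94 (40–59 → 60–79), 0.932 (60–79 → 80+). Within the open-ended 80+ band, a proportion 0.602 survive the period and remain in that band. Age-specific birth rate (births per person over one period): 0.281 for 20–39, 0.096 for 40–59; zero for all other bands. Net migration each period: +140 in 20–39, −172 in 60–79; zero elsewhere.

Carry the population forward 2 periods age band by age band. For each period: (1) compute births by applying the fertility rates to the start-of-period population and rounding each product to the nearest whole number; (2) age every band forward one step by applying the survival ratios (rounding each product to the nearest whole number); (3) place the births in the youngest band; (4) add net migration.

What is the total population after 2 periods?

Call the bands 1 to 5, youngest first.
[period 1]
Births: 1810 × 0.281 = 509, 1340 × 0.096 = 129 — total 638
Band 2: 1510 × 0.947 = 1430
Band 3: 1810 × 0.941 = 1703
Band 4: 1340 × 0.94 = 1260
Band 5: 1410 × 0.932 + 690 × 0.602 = 1314 + 415 = 1729
Net migration: Band 2 + 140 → 1570; Band 4 − 172 → 1088
Population now: 0–19=638, 20–39=1570, 40–59=1703, 60–79=1088, 80+=1729
[period 2]
Births: 1570 × 0.281 = 441, 1703 × 0.096 = 163 — total 604
Band 2: 638 × 0.947 = 604
Band 3: 1570 × 0.941 = 1477
Band 4: 1703 × 0.94 = 1601
Band 5: 1088 × 0.932 + 1729 × 0.602 = 1014 + 1041 = 2055
Net migration: Band 2 + 140 → 744; Band 4 − 172 → 1429
Population now: 0–19=604, 20–39=744, 40–59=1477, 60–79=1429, 80+=2055
Total after period 2: 604 + 744 + 1477 + 1429 + 2055 = 6309

6309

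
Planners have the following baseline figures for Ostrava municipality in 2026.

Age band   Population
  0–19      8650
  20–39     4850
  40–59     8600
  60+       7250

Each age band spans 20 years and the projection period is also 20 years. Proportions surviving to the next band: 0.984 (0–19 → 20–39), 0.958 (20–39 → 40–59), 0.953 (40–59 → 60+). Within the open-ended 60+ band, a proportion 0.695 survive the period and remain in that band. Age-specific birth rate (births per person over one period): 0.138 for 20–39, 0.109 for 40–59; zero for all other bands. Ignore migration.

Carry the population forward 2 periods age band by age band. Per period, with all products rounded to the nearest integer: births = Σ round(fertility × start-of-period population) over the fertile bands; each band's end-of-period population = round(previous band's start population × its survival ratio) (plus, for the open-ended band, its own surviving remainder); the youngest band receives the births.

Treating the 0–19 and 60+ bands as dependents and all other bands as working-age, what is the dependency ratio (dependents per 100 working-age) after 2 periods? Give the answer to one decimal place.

157.3

(Bands numbered youngest = 1 to oldest = 4.)
[period 1]
Births: 4850 × 0.138 = 669, 8600 × 0.109 = 937 → 1606
Band 2: 8650 × 0.984 = 8512
Band 3: 4850 × 0.958 = 4646
Band 4: 8600 × 0.953 + 7250 × 0.695 = 8196 + 5039 = 13235
End of period: [1606, 8512, 4646, 13235]
[period 2]
Births: 8512 × 0.138 = 1175, 4646 × 0.109 = 506 → 1681
Band 2: 1606 × 0.984 = 1580
Band 3: 8512 × 0.958 = 8154
Band 4: 4646 × 0.953 + 13235 × 0.695 = 4428 + 9198 = 13626
End of period: [1681, 1580, 8154, 13626]
Dependents (band 0–19 + band 60+) = 1681 + 13626 = 15307; working-age = 9734; ratio = 15307/9734 × 100 = 157.3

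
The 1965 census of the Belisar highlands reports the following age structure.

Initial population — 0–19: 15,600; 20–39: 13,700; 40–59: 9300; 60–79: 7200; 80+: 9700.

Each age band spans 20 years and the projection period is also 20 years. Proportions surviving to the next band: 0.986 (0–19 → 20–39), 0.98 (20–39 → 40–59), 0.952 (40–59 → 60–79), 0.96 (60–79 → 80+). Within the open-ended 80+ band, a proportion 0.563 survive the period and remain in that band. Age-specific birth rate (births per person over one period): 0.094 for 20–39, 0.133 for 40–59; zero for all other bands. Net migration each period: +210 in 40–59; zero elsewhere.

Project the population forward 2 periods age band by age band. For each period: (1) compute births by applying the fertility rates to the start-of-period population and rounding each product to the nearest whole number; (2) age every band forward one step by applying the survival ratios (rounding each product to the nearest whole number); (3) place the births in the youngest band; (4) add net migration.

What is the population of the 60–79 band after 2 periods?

12981

Call the groups 1 to 5, youngest first.
After projecting period 1:
Births: 13700 * 0.094 = 1288 ; 9300 * 0.133 = 1237 → 2525
Group 2: 15600 * 0.986 = 15382
Group 3: 13700 * 0.98 = 13426
Group 4: 9300 * 0.952 = 8854
Group 5: 7200 * 0.96 + 9700 * 0.563 = 6912 + 5461 = 12373
Net migration: Group 3 + 210 → 13636
Giving 2525 / 15382 / 13636 / 8854 / 12373.
After projecting period 2:
Births: 15382 * 0.094 = 1446 ; 13636 * 0.133 = 1814 → 3260
Group 2: 2525 * 0.986 = 2490
Group 3: 15382 * 0.98 = 15074
Group 4: 13636 * 0.952 = 12981
Group 5: 8854 * 0.96 + 12373 * 0.563 = 8500 + 6966 = 15466
Net migration: Group 3 + 210 → 15284
Giving 3260 / 2490 / 15284 / 12981 / 15466.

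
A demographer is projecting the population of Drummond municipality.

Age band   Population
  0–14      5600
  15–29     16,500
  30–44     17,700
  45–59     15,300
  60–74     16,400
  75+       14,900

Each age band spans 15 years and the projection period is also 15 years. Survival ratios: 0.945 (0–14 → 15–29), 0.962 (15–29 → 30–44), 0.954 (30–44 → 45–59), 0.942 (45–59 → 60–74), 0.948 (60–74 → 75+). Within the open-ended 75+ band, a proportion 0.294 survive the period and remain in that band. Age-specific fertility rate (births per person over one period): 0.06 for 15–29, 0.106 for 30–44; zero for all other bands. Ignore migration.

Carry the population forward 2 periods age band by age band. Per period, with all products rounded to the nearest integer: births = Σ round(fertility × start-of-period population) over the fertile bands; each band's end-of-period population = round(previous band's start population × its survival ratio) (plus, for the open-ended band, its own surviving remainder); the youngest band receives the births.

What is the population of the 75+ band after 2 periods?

Let band 1 be 0–14 through band 6 = 75+.
After projecting period 1:
Births: 16500 × 0.06 = 990 ; 17700 × 0.106 = 1876 → total 2866
Band 2: 5600 × 0.945 = 5292
Band 3: 16500 × 0.962 = 15873
Band 4: 17700 × 0.954 = 16886
Band 5: 15300 × 0.942 = 14413
Band 6: 16400 × 0.948 + 14900 × 0.294 = 15547 + 4381 = 19928
→ [2866, 5292, 15873, 16886, 14413, 19928]
After projecting period 2:
Births: 5292 × 0.06 = 318 ; 15873 × 0.106 = 1683 → total 2001
Band 2: 2866 × 0.945 = 2708
Band 3: 5292 × 0.962 = 5091
Band 4: 15873 × 0.954 = 15143
Band 5: 16886 × 0.942 = 15907
Band 6: 14413 × 0.948 + 19928 × 0.294 = 13664 + 5859 = 19523
→ [2001, 2708, 5091, 15143, 15907, 19523]

19523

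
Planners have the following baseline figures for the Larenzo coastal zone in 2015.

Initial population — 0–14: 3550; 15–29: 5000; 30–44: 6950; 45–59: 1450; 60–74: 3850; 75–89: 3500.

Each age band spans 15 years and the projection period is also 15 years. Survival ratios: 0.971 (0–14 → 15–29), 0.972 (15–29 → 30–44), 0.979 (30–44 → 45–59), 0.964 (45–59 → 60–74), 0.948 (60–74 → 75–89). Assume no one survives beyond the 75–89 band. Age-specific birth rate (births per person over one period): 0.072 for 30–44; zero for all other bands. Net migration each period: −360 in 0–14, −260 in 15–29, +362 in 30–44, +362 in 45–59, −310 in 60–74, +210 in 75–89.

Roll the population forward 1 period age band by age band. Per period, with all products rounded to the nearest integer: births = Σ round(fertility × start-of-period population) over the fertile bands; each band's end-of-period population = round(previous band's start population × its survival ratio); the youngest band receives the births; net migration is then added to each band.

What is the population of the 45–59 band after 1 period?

7166

[period 1]
Births: 6950 * 0.072 = 500
15–29: 3550 * 0.971 = 3447
30–44: 5000 * 0.972 = 4860
45–59: 6950 * 0.979 = 6804
60–74: 1450 * 0.964 = 1398
75–89: 3850 * 0.948 = 3650
Net migration: 0–14 − 360 → 140; 15–29 − 260 → 3187; 30–44 + 362 → 5222; 45–59 + 362 → 7166; 60–74 − 310 → 1088; 75–89 + 210 → 3860
Population now: 0–14=140, 15–29=3187, 30–44=5222, 45–59=7166, 60–74=1088, 75–89=3860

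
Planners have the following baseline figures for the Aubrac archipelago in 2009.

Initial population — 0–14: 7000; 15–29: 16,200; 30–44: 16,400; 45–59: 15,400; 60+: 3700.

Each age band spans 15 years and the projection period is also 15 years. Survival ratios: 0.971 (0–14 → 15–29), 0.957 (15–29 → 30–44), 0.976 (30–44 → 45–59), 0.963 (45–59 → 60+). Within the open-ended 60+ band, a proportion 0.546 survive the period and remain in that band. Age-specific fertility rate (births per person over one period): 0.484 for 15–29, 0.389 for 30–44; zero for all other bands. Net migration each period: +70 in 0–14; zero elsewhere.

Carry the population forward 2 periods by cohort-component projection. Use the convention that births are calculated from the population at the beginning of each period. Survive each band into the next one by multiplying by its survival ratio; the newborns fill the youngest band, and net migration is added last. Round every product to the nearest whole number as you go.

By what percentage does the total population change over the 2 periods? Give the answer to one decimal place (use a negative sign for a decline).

18.4

(Bands numbered youngest = 1 to oldest = 5.)
Period 1:
Births: 16200 × 0.484 = 7841  |  16400 × 0.389 = 6380 ⇒ total 14221
Band 2: 7000 × 0.971 = 6797
Band 3: 16200 × 0.957 = 15503
Band 4: 16400 × 0.976 = 16006
Band 5: 15400 × 0.963 + 3700 × 0.546 = 14830 + 2020 = 16850
Net migration: Band 1 + 70 → 14291
→ [14291, 6797, 15503, 16006, 16850]
Period 2:
Births: 6797 × 0.484 = 3290  |  15503 × 0.389 = 6031 ⇒ total 9321
Band 2: 14291 × 0.971 = 13877
Band 3: 6797 × 0.957 = 6505
Band 4: 15503 × 0.976 = 15131
Band 5: 16006 × 0.963 + 16850 × 0.546 = 15414 + 9200 = 24614
Net migration: Band 1 + 70 → 9391
→ [9391, 13877, 6505, 15131, 24614]
Total: 58700 → 69518; change = 10818; percentage change = 18.4%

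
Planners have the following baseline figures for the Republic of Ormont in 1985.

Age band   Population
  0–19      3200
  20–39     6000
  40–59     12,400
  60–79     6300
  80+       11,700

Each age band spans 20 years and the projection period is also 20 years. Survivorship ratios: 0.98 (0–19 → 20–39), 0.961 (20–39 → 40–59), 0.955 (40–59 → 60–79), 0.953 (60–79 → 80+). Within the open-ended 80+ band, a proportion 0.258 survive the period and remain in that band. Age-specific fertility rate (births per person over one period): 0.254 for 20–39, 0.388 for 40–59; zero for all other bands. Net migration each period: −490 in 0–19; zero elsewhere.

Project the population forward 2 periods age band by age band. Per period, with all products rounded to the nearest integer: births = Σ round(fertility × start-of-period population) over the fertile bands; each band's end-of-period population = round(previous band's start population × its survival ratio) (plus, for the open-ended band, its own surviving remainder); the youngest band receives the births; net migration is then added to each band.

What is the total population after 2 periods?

Let group 1 be 0–19 through group 5 = 80+.
Period 1.
Births: 6000 * 0.254 = 1524, 12400 * 0.388 = 4811 → total 6335
Group 2: 3200 * 0.98 = 3136
Group 3: 6000 * 0.961 = 5766
Group 4: 12400 * 0.955 = 11842
Group 5: 6300 * 0.953 + 11700 * 0.258 = 6004 + 3019 = 9023
Net migration: Group 1 − 490 → 5845
End of period: [5845, 3136, 5766, 11842, 9023]
Period 2.
Births: 3136 * 0.254 = 797, 5766 * 0.388 = 2237 → total 3034
Group 2: 5845 * 0.98 = 5728
Group 3: 3136 * 0.961 = 3014
Group 4: 5766 * 0.955 = 5507
Group 5: 11842 * 0.953 + 9023 * 0.258 = 11285 + 2328 = 13613
Net migration: Group 1 − 490 → 2544
End of period: [2544, 5728, 3014, 5507, 13613]
Total after period 2: 2544 + 5728 + 3014 + 5507 + 13613 = 30406

30406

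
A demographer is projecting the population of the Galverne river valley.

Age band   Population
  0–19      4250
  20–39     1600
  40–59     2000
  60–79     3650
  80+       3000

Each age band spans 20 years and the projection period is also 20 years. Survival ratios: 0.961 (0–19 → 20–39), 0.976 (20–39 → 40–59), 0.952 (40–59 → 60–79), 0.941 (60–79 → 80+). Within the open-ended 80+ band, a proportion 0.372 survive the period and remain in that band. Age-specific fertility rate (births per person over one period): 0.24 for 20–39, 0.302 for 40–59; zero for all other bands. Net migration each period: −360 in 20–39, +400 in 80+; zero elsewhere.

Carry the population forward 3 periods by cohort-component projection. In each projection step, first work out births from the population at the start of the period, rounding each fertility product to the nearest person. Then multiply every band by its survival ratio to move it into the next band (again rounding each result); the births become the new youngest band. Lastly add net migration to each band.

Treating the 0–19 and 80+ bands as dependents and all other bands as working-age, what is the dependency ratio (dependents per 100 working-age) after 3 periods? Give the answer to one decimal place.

91.0

[period 1]
Births: 1600 × 0.24 = 384  |  2000 × 0.302 = 604 — total 988
20–39: 4250 × 0.961 = 4084
40–59: 1600 × 0.976 = 1562
60–79: 2000 × 0.952 = 1904
80+: 3650 × 0.941 + 3000 × 0.372 = 3435 + 1116 = 4551
Net migration: 20–39 − 360 → 3724; 80+ + 400 → 4951
Giving 988 / 3724 / 1562 / 1904 / 4951.
[period 2]
Births: 3724 × 0.24 = 894  |  1562 × 0.302 = 472 — total 1366
20–39: 988 × 0.961 = 949
40–59: 3724 × 0.976 = 3635
60–79: 1562 × 0.952 = 1487
80+: 1904 × 0.941 + 4951 × 0.372 = 1792 + 1842 = 3634
Net migration: 20–39 − 360 → 589; 80+ + 400 → 4034
Giving 1366 / 589 / 3635 / 1487 / 4034.
[period 3]
Births: 589 × 0.24 = 141  |  3635 × 0.302 = 1098 — total 1239
20–39: 1366 × 0.961 = 1313
40–59: 589 × 0.976 = 575
60–79: 3635 × 0.952 = 3461
80+: 1487 × 0.941 + 4034 × 0.372 = 1399 + 1501 = 2900
Net migration: 20–39 − 360 → 953; 80+ + 400 → 3300
Giving 1239 / 953 / 575 / 3461 / 3300.
Dependents (band 0–19 + band 80+) = 1239 + 3300 = 4539; working-age = 4989; ratio = 4539/4989 × 100 = 91.0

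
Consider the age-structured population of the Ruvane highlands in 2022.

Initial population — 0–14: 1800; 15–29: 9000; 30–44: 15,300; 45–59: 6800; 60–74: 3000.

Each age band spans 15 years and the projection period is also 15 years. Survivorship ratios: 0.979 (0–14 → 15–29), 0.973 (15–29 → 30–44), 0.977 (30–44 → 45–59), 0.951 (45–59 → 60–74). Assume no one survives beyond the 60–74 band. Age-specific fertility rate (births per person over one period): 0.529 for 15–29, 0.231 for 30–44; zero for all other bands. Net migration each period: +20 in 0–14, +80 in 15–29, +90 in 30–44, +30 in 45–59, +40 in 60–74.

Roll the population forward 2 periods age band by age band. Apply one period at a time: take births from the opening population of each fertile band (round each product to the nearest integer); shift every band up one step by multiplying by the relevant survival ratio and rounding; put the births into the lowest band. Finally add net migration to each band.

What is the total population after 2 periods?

36098

Period 1.
Births: 9000 × 0.529 = 4761  |  15300 × 0.231 = 3534 ⇒ total 8295
15–29: 1800 × 0.979 = 1762
30–44: 9000 × 0.973 = 8757
45–59: 15300 × 0.977 = 14948
60–74: 6800 × 0.951 = 6467
Net migration: 0–14 + 20 → 8315; 15–29 + 80 → 1842; 30–44 + 90 → 8847; 45–59 + 30 → 14978; 60–74 + 40 → 6507
Giving 8315 / 1842 / 8847 / 14978 / 6507.
Period 2.
Births: 1842 × 0.529 = 974  |  8847 × 0.231 = 2044 ⇒ total 3018
15–29: 8315 × 0.979 = 8140
30–44: 1842 × 0.973 = 1792
45–59: 8847 × 0.977 = 8644
60–74: 14978 × 0.951 = 14244
Net migration: 0–14 + 20 → 3038; 15–29 + 80 → 8220; 30–44 + 90 → 1882; 45–59 + 30 → 8674; 60–74 + 40 → 14284
Giving 3038 / 8220 / 1882 / 8674 / 14284.
Total after period 2: 3038 + 8220 + 1882 + 8674 + 14284 = 36098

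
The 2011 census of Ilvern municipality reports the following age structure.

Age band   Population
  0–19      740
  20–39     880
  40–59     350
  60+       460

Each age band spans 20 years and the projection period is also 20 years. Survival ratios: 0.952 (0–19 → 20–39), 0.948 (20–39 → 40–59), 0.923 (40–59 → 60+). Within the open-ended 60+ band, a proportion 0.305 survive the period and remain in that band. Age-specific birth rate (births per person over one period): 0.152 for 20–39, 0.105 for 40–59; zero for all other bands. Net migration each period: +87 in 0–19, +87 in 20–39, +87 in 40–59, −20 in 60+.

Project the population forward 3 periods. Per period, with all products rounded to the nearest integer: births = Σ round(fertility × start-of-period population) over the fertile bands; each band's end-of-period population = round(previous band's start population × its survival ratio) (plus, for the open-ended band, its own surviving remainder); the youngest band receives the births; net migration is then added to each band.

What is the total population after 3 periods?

2052

Let group 1 be 0–19 through group 4 = 60+.
— Period 1 —
Births: 880 * 0.152 = 134, 350 * 0.105 = 37 — total 171
Group 2: 740 * 0.952 = 704
Group 3: 880 * 0.948 = 834
Group 4: 350 * 0.923 + 460 * 0.305 = 323 + 140 = 463
Net migration: Group 1 + 87 → 258; Group 2 + 87 → 791; Group 3 + 87 → 921; Group 4 − 20 → 443
→ [258, 791, 921, 443]
— Period 2 —
Births: 791 * 0.152 = 120, 921 * 0.105 = 97 — total 217
Group 2: 258 * 0.952 = 246
Group 3: 791 * 0.948 = 750
Group 4: 921 * 0.923 + 443 * 0.305 = 850 + 135 = 985
Net migration: Group 1 + 87 → 304; Group 2 + 87 → 333; Group 3 + 87 → 837; Group 4 − 20 → 965
→ [304, 333, 837, 965]
— Period 3 —
Births: 333 * 0.152 = 51, 837 * 0.105 = 88 — total 139
Group 2: 304 * 0.952 = 289
Group 3: 333 * 0.948 = 316
Group 4: 837 * 0.923 + 965 * 0.305 = 773 + 294 = 1067
Net migration: Group 1 + 87 → 226; Group 2 + 87 → 376; Group 3 + 87 → 403; Group 4 − 20 → 1047
→ [226, 376, 403, 1047]
Total after period 3: 226 + 376 + 403 + 1047 = 2052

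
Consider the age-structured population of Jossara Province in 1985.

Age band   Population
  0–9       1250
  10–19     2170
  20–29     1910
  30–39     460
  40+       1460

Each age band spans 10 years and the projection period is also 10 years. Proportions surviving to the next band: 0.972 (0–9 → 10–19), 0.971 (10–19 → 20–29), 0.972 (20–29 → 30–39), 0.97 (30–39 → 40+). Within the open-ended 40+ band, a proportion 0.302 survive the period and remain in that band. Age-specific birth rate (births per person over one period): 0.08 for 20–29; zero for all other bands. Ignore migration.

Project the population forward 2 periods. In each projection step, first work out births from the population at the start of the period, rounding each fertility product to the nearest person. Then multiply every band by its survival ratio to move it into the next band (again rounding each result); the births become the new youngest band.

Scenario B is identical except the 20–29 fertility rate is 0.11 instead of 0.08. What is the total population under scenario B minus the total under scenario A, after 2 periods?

After projecting period 1:
Births: 1910 × 0.08 = 153
10–19: 1250 × 0.972 = 1215
20–29: 2170 × 0.971 = 2107
30–39: 1910 × 0.972 = 1857
40+: 460 × 0.97 + 1460 × 0.302 = 446 + 441 = 887
Giving 153 / 1215 / 2107 / 1857 / 887.
After projecting period 2:
Births: 2107 × 0.08 = 169
10–19: 153 × 0.972 = 149
20–29: 1215 × 0.971 = 1180
30–39: 2107 × 0.972 = 2048
40+: 1857 × 0.97 + 887 × 0.302 = 1801 + 268 = 2069
Giving 169 / 149 / 1180 / 2048 / 2069.
Scenario A total after 2 periods: 5615
Scenario B projection —
After projecting period 1:
Births: 1910 × 0.11 = 210
10–19: 1250 × 0.972 = 1215
20–29: 2170 × 0.971 = 2107
30–39: 1910 × 0.972 = 1857
40+: 460 × 0.97 + 1460 × 0.302 = 446 + 441 = 887
Giving 210 / 1215 / 2107 / 1857 / 887.
After projecting period 2:
Births: 2107 × 0.11 = 232
10–19: 210 × 0.972 = 204
20–29: 1215 × 0.971 = 1180
30–39: 2107 × 0.972 = 2048
40+: 1857 × 0.97 + 887 × 0.302 = 1801 + 268 = 2069
Giving 232 / 204 / 1180 / 2048 / 2069.
Scenario B total after 2 periods: 5733
Difference B − A = 5733 − 5615 = 118

118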